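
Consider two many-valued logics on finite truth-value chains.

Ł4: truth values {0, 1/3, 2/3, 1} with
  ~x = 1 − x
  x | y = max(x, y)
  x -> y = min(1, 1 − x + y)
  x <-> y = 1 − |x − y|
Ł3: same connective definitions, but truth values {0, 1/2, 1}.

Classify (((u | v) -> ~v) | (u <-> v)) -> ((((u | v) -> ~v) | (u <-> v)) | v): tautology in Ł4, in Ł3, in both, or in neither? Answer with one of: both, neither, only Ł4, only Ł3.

In Ł4: every assignment gives 1 — tautology.
In Ł3: every assignment gives 1 — tautology.

both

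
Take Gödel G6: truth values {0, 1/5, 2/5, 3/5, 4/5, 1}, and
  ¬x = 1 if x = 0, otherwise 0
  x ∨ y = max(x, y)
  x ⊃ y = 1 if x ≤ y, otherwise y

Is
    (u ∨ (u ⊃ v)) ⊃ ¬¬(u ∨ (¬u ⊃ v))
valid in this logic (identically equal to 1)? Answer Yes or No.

Counterexample: take u = 0, v = 0.
u ⊃ v = 0 ⊃ 0 = 1
u ∨ (u ⊃ v) = 0 ∨ 1 = 1
¬u = ¬0 = 1
¬u ⊃ v = 1 ⊃ 0 = 0
u ∨ (¬u ⊃ v) = 0 ∨ 0 = 0
¬(u ∨ (¬u ⊃ v)) = ¬0 = 1
¬¬(u ∨ (¬u ⊃ v)) = ¬1 = 0
(u ∨ (u ⊃ v)) ⊃ ¬¬(u ∨ (¬u ⊃ v)) = 1 ⊃ 0 = 0
This gives 0 ≠ 1.

No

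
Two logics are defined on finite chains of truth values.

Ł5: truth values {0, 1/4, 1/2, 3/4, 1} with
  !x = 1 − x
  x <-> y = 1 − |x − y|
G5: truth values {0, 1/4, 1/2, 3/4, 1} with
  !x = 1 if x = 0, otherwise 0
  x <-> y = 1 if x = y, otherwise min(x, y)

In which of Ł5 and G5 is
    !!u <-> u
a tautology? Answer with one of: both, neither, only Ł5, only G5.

only Ł5

In Ł5: every assignment gives 1 — tautology.
In G5: at u = 1/4 the value is 1/4 — not a tautology.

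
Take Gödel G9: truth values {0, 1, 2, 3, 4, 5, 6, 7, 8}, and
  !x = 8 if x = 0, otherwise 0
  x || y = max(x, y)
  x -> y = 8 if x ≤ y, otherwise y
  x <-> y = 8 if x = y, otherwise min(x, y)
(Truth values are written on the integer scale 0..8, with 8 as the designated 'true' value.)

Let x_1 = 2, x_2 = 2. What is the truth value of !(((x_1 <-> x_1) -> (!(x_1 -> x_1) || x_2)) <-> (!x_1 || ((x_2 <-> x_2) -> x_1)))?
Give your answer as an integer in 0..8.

0

x_1 <-> x_1 = 2 <-> 2 = 8
x_1 -> x_1 = 2 -> 2 = 8
!(x_1 -> x_1) = !8 = 0
!(x_1 -> x_1) || x_2 = 0 || 2 = 2
(x_1 <-> x_1) -> (!(x_1 -> x_1) || x_2) = 8 -> 2 = 2
!x_1 = !2 = 0
x_2 <-> x_2 = 2 <-> 2 = 8
(x_2 <-> x_2) -> x_1 = 8 -> 2 = 2
!x_1 || ((x_2 <-> x_2) -> x_1) = 0 || 2 = 2
((x_1 <-> x_1) -> (!(x_1 -> x_1) || x_2)) <-> (!x_1 || ((x_2 <-> x_2) -> x_1)) = 2 <-> 2 = 8
!(((x_1 <-> x_1) -> (!(x_1 -> x_1) || x_2)) <-> (!x_1 || ((x_2 <-> x_2) -> x_1))) = !8 = 0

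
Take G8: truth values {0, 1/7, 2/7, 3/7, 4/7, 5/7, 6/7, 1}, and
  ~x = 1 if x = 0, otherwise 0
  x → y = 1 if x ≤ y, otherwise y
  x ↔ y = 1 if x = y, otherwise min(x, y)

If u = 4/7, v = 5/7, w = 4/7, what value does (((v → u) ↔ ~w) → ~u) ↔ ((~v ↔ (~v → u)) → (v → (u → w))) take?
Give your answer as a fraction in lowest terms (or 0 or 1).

1

v → u = 5/7 → 4/7 = 4/7
~w = ~4/7 = 0
(v → u) ↔ ~w = 4/7 ↔ 0 = 0
~u = ~4/7 = 0
((v → u) ↔ ~w) → ~u = 0 → 0 = 1
~v = ~5/7 = 0
~v = ~5/7 = 0
~v → u = 0 → 4/7 = 1
~v ↔ (~v → u) = 0 ↔ 1 = 0
u → w = 4/7 → 4/7 = 1
v → (u → w) = 5/7 → 1 = 1
(~v ↔ (~v → u)) → (v → (u → w)) = 0 → 1 = 1
(((v → u) ↔ ~w) → ~u) ↔ ((~v ↔ (~v → u)) → (v → (u → w))) = 1 ↔ 1 = 1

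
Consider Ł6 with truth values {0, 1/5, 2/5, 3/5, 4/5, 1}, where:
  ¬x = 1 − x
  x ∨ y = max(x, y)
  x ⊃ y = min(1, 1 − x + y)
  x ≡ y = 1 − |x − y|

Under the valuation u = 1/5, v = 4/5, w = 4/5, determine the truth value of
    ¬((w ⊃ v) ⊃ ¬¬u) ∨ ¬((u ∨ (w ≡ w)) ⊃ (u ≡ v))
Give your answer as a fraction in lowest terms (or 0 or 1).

4/5

w ⊃ v = 4/5 ⊃ 4/5 = 1
¬u = ¬1/5 = 4/5
¬¬u = ¬4/5 = 1/5
(w ⊃ v) ⊃ ¬¬u = 1 ⊃ 1/5 = 1/5
¬((w ⊃ v) ⊃ ¬¬u) = ¬1/5 = 4/5
w ≡ w = 4/5 ≡ 4/5 = 1
u ∨ (w ≡ w) = 1/5 ∨ 1 = 1
u ≡ v = 1/5 ≡ 4/5 = 2/5
(u ∨ (w ≡ w)) ⊃ (u ≡ v) = 1 ⊃ 2/5 = 2/5
¬((u ∨ (w ≡ w)) ⊃ (u ≡ v)) = ¬2/5 = 3/5
¬((w ⊃ v) ⊃ ¬¬u) ∨ ¬((u ∨ (w ≡ w)) ⊃ (u ≡ v)) = 4/5 ∨ 3/5 = 4/5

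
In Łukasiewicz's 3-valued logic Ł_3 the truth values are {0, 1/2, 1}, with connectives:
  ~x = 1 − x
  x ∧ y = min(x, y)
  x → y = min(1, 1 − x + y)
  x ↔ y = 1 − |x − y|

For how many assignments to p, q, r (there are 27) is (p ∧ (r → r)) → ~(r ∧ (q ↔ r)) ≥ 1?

21

value 1: 21 assignments (counts)
value 1/2: 5 assignments
value 0: 1 assignment
So 21 of the 27 assignments meet the threshold.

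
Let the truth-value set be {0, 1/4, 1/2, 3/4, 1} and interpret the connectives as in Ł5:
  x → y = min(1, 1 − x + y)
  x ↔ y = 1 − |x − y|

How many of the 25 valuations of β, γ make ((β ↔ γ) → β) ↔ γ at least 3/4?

16

value 1: 15 assignments (counts)
value 3/4: 1 assignment (counts)
value 1/2: 4 assignments
value 1/4: 2 assignments
value 0: 3 assignments
So 16 of the 25 assignments meet the threshold.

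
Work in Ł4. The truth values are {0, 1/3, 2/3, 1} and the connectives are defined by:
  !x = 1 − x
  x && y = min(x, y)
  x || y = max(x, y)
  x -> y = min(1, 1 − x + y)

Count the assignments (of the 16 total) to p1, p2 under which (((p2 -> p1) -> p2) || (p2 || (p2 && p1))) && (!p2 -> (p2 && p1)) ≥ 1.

5

p1 = 0, p2 = 0 ↦ 0  <
p1 = 0, p2 = 1/3 ↦ 1/3  <
p1 = 0, p2 = 2/3 ↦ 2/3  <
p1 = 0, p2 = 1 ↦ 1  ≥
p1 = 1/3, p2 = 0 ↦ 0  <
p1 = 1/3, p2 = 1/3 ↦ 1/3  <
p1 = 1/3, p2 = 2/3 ↦ 1  ≥
p1 = 1/3, p2 = 1 ↦ 1  ≥
p1 = 2/3, p2 = 0 ↦ 0  <
p1 = 2/3, p2 = 1/3 ↦ 1/3  <
p1 = 2/3, p2 = 2/3 ↦ 2/3  <
p1 = 2/3, p2 = 1 ↦ 1  ≥
p1 = 1, p2 = 0 ↦ 0  <
p1 = 1, p2 = 1/3 ↦ 1/3  <
p1 = 1, p2 = 2/3 ↦ 2/3  <
p1 = 1, p2 = 1 ↦ 1  ≥
So 5 of the 16 assignments meet the threshold.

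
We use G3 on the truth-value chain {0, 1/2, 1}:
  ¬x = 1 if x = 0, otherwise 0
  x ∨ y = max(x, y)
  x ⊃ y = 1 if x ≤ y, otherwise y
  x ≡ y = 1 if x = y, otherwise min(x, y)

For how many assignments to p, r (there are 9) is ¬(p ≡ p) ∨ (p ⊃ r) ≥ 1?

p = 0, r = 0 ↦ 1  ≥
p = 0, r = 1/2 ↦ 1  ≥
p = 0, r = 1 ↦ 1  ≥
p = 1/2, r = 0 ↦ 0  <
p = 1/2, r = 1/2 ↦ 1  ≥
p = 1/2, r = 1 ↦ 1  ≥
p = 1, r = 0 ↦ 0  <
p = 1, r = 1/2 ↦ 1/2  <
p = 1, r = 1 ↦ 1  ≥
So 6 of the 9 assignments meet the threshold.

6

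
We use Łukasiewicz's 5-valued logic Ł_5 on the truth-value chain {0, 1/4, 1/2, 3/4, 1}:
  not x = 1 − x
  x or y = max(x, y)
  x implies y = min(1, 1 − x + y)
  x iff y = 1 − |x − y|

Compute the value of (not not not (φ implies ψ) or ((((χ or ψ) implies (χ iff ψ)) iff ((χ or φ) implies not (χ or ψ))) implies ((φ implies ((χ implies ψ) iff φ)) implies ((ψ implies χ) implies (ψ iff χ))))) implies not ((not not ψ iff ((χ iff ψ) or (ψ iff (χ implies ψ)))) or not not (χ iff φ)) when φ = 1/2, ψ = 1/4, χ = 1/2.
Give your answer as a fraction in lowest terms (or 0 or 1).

1/4

φ implies ψ = 1/2 implies 1/4 = 3/4
not (φ implies ψ) = not 3/4 = 1/4
not not (φ implies ψ) = not 1/4 = 3/4
not not not (φ implies ψ) = not 3/4 = 1/4
χ or ψ = 1/2 or 1/4 = 1/2
χ iff ψ = 1/2 iff 1/4 = 3/4
(χ or ψ) implies (χ iff ψ) = 1/2 implies 3/4 = 1
χ or φ = 1/2 or 1/2 = 1/2
χ or ψ = 1/2 or 1/4 = 1/2
not (χ or ψ) = not 1/2 = 1/2
(χ or φ) implies not (χ or ψ) = 1/2 implies 1/2 = 1
((χ or ψ) implies (χ iff ψ)) iff ((χ or φ) implies not (χ or ψ)) = 1 iff 1 = 1
χ implies ψ = 1/2 implies 1/4 = 3/4
(χ implies ψ) iff φ = 3/4 iff 1/2 = 3/4
φ implies ((χ implies ψ) iff φ) = 1/2 implies 3/4 = 1
ψ implies χ = 1/4 implies 1/2 = 1
ψ iff χ = 1/4 iff 1/2 = 3/4
(ψ implies χ) implies (ψ iff χ) = 1 implies 3/4 = 3/4
(φ implies ((χ implies ψ) iff φ)) implies ((ψ implies χ) implies (ψ iff χ)) = 1 implies 3/4 = 3/4
(((χ or ψ) implies (χ iff ψ)) iff ((χ or φ) implies not (χ or ψ))) implies ((φ implies ((χ implies ψ) iff φ)) implies ((ψ implies χ) implies (ψ iff χ))) = 1 implies 3/4 = 3/4
not not not (φ implies ψ) or ((((χ or ψ) implies (χ iff ψ)) iff ((χ or φ) implies not (χ or ψ))) implies ((φ implies ((χ implies ψ) iff φ)) implies ((ψ implies χ) implies (ψ iff χ)))) = 1/4 or 3/4 = 3/4
not ψ = not 1/4 = 3/4
not not ψ = not 3/4 = 1/4
χ iff ψ = 1/2 iff 1/4 = 3/4
χ implies ψ = 1/2 implies 1/4 = 3/4
ψ iff (χ implies ψ) = 1/4 iff 3/4 = 1/2
(χ iff ψ) or (ψ iff (χ implies ψ)) = 3/4 or 1/2 = 3/4
not not ψ iff ((χ iff ψ) or (ψ iff (χ implies ψ))) = 1/4 iff 3/4 = 1/2
χ iff φ = 1/2 iff 1/2 = 1
not (χ iff φ) = not 1 = 0
not not (χ iff φ) = not 0 = 1
(not not ψ iff ((χ iff ψ) or (ψ iff (χ implies ψ)))) or not not (χ iff φ) = 1/2 or 1 = 1
not ((not not ψ iff ((χ iff ψ) or (ψ iff (χ implies ψ)))) or not not (χ iff φ)) = not 1 = 0
(not not not (φ implies ψ) or ((((χ or ψ) implies (χ iff ψ)) iff ((χ or φ) implies not (χ or ψ))) implies ((φ implies ((χ implies ψ) iff φ)) implies ((ψ implies χ) implies (ψ iff χ))))) implies not ((not not ψ iff ((χ iff ψ) or (ψ iff (χ implies ψ)))) or not not (χ iff φ)) = 3/4 implies 0 = 1/4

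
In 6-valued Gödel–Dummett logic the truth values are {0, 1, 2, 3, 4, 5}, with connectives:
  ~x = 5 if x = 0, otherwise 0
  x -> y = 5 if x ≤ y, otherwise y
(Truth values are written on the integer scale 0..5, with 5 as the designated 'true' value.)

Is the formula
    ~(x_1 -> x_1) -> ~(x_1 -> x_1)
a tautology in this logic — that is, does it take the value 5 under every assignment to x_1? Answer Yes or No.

x_1 = 0 ↦ 5
x_1 = 1 ↦ 5
x_1 = 2 ↦ 5
x_1 = 3 ↦ 5
x_1 = 4 ↦ 5
x_1 = 5 ↦ 5
Every assignment gives a value ≥ 5.

Yes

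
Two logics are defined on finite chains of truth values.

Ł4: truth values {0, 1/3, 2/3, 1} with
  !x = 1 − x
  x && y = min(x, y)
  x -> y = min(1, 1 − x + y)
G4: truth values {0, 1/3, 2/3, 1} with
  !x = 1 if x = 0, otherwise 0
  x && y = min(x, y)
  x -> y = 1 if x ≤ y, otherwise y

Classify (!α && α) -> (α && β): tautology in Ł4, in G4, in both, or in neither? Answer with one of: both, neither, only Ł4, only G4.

In Ł4: at α = 1/3, β = 0 the value is 2/3 — not a tautology.
In G4: every assignment gives 1 — tautology.

only G4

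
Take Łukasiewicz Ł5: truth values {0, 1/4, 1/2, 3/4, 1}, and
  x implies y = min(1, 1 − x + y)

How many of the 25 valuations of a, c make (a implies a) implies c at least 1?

5

value 1: 5 assignments (counts)
value 3/4: 5 assignments
value 1/2: 5 assignments
value 1/4: 5 assignments
value 0: 5 assignments
So 5 of the 25 assignments meet the threshold.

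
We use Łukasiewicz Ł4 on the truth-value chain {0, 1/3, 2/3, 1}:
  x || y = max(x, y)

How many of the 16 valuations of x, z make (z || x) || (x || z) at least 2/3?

12

x = 0, z = 0 ↦ 0  <
x = 0, z = 1/3 ↦ 1/3  <
x = 0, z = 2/3 ↦ 2/3  ≥
x = 0, z = 1 ↦ 1  ≥
x = 1/3, z = 0 ↦ 1/3  <
x = 1/3, z = 1/3 ↦ 1/3  <
x = 1/3, z = 2/3 ↦ 2/3  ≥
x = 1/3, z = 1 ↦ 1  ≥
x = 2/3, z = 0 ↦ 2/3  ≥
x = 2/3, z = 1/3 ↦ 2/3  ≥
x = 2/3, z = 2/3 ↦ 2/3  ≥
x = 2/3, z = 1 ↦ 1  ≥
x = 1, z = 0 ↦ 1  ≥
x = 1, z = 1/3 ↦ 1  ≥
x = 1, z = 2/3 ↦ 1  ≥
x = 1, z = 1 ↦ 1  ≥
So 12 of the 16 assignments meet the threshold.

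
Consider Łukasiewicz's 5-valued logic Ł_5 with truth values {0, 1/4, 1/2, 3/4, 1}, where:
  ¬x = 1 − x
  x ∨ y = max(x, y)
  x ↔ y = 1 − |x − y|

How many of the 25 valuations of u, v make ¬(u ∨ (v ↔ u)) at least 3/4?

value 1: 1 assignment (counts)
value 3/4: 2 assignments (counts)
value 1/2: 4 assignments
value 1/4: 9 assignments
value 0: 9 assignments
So 3 of the 25 assignments meet the threshold.

3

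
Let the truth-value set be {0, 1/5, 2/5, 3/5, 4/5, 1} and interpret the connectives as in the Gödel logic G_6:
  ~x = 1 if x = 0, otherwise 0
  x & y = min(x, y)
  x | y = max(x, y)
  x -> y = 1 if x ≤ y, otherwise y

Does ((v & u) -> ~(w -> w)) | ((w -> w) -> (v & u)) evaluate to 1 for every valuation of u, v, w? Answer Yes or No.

Counterexample: take u = 1/5, v = 1/5, w = 0.
v & u = 1/5 & 1/5 = 1/5
w -> w = 0 -> 0 = 1
~(w -> w) = ~1 = 0
(v & u) -> ~(w -> w) = 1/5 -> 0 = 0
w -> w = 0 -> 0 = 1
v & u = 1/5 & 1/5 = 1/5
(w -> w) -> (v & u) = 1 -> 1/5 = 1/5
((v & u) -> ~(w -> w)) | ((w -> w) -> (v & u)) = 0 | 1/5 = 1/5
This gives 1/5 ≠ 1.

No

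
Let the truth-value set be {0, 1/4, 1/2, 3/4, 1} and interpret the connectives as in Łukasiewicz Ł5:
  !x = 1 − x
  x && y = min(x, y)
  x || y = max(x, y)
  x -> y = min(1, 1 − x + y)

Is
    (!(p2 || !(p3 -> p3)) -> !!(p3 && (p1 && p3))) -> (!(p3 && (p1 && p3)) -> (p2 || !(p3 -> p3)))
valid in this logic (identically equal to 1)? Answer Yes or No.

Yes

At p1 = 3/4, p2 = 1, p3 = 1/2, for instance:
p3 -> p3 = 1/2 -> 1/2 = 1
!(p3 -> p3) = !1 = 0
p2 || !(p3 -> p3) = 1 || 0 = 1
!(p2 || !(p3 -> p3)) = !1 = 0
p1 && p3 = 3/4 && 1/2 = 1/2
p3 && (p1 && p3) = 1/2 && 1/2 = 1/2
!(p3 && (p1 && p3)) = !1/2 = 1/2
!!(p3 && (p1 && p3)) = !1/2 = 1/2
!(p2 || !(p3 -> p3)) -> !!(p3 && (p1 && p3)) = 0 -> 1/2 = 1
!(p3 && (p1 && p3)) -> (p2 || !(p3 -> p3)) = 1/2 -> 1 = 1
(!(p2 || !(p3 -> p3)) -> !!(p3 && (p1 && p3))) -> (!(p3 && (p1 && p3)) -> (p2 || !(p3 -> p3))) = 1 -> 1 = 1
and checking the remaining 124 assignments likewise gives ≥ 1 in every case.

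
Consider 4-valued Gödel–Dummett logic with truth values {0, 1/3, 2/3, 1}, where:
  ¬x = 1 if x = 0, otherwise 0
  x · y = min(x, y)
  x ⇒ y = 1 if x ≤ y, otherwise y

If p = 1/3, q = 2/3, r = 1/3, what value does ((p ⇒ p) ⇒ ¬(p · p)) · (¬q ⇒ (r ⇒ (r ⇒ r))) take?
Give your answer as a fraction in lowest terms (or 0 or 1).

p ⇒ p = 1/3 ⇒ 1/3 = 1
p · p = 1/3 · 1/3 = 1/3
¬(p · p) = ¬1/3 = 0
(p ⇒ p) ⇒ ¬(p · p) = 1 ⇒ 0 = 0
¬q = ¬2/3 = 0
r ⇒ r = 1/3 ⇒ 1/3 = 1
r ⇒ (r ⇒ r) = 1/3 ⇒ 1 = 1
¬q ⇒ (r ⇒ (r ⇒ r)) = 0 ⇒ 1 = 1
((p ⇒ p) ⇒ ¬(p · p)) · (¬q ⇒ (r ⇒ (r ⇒ r))) = 0 · 1 = 0

0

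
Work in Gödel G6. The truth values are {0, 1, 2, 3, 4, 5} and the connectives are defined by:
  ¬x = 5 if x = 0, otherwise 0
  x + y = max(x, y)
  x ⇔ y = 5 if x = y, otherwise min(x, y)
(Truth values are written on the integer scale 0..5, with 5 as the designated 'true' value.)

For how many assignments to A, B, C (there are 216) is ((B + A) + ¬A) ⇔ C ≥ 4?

value 5: 36 assignments (counts)
value 4: 24 assignments (counts)
value 3: 36 assignments
value 2: 42 assignments
value 1: 42 assignments
value 0: 36 assignments
So 60 of the 216 assignments meet the threshold.

60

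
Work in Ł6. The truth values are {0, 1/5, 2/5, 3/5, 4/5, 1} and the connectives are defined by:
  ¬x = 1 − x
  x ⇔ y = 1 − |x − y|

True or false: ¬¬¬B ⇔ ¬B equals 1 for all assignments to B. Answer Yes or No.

Yes

B = 0 ↦ 1
B = 1/5 ↦ 1
B = 2/5 ↦ 1
B = 3/5 ↦ 1
B = 4/5 ↦ 1
B = 1 ↦ 1
Every assignment gives a value ≥ 1.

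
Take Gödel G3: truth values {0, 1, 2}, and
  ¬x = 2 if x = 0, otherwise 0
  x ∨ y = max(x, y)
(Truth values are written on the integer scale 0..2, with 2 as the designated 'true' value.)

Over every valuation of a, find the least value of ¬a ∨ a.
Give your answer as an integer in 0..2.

1

Take a = 1:
¬a = ¬1 = 0
¬a ∨ a = 0 ∨ 1 = 1
No assignment yields a value below 1, so this is the minimum.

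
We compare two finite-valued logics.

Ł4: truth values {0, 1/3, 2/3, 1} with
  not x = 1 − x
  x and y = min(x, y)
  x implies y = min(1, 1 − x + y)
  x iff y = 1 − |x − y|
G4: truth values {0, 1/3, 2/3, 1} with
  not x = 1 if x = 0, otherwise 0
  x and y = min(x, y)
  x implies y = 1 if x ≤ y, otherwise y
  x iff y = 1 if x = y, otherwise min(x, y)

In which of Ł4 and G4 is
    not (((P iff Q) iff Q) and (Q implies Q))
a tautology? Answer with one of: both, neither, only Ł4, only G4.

neither

In Ł4: at P = 0, Q = 1/3 the value is 1/3 — not a tautology.
In G4: at P = 1/3, Q = 0 the value is 0 — not a tautology.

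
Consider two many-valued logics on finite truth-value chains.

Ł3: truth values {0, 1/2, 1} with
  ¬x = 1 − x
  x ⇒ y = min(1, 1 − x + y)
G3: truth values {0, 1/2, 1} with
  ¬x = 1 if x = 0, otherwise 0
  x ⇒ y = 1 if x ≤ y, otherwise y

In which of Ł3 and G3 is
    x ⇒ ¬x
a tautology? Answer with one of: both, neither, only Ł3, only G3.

neither

In Ł3: at x = 1 the value is 0 — not a tautology.
In G3: at x = 1/2 the value is 0 — not a tautology.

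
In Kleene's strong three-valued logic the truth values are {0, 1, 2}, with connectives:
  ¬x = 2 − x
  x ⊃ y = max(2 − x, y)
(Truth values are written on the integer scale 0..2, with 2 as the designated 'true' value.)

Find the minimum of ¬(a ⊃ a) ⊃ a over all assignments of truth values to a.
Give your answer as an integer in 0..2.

1

Take a = 1:
a ⊃ a = 1 ⊃ 1 = 1
¬(a ⊃ a) = ¬1 = 1
¬(a ⊃ a) ⊃ a = 1 ⊃ 1 = 1
No assignment yields a value below 1, so this is the minimum.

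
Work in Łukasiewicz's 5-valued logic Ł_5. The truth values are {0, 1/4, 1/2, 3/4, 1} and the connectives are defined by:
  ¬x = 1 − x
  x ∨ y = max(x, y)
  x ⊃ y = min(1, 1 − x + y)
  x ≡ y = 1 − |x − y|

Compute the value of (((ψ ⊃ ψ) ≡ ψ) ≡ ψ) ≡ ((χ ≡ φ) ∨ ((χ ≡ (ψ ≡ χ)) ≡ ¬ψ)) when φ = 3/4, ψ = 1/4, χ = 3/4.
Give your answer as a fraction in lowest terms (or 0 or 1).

1

ψ ⊃ ψ = 1/4 ⊃ 1/4 = 1
(ψ ⊃ ψ) ≡ ψ = 1 ≡ 1/4 = 1/4
((ψ ⊃ ψ) ≡ ψ) ≡ ψ = 1/4 ≡ 1/4 = 1
χ ≡ φ = 3/4 ≡ 3/4 = 1
ψ ≡ χ = 1/4 ≡ 3/4 = 1/2
χ ≡ (ψ ≡ χ) = 3/4 ≡ 1/2 = 3/4
¬ψ = ¬1/4 = 3/4
(χ ≡ (ψ ≡ χ)) ≡ ¬ψ = 3/4 ≡ 3/4 = 1
(χ ≡ φ) ∨ ((χ ≡ (ψ ≡ χ)) ≡ ¬ψ) = 1 ∨ 1 = 1
(((ψ ⊃ ψ) ≡ ψ) ≡ ψ) ≡ ((χ ≡ φ) ∨ ((χ ≡ (ψ ≡ χ)) ≡ ¬ψ)) = 1 ≡ 1 = 1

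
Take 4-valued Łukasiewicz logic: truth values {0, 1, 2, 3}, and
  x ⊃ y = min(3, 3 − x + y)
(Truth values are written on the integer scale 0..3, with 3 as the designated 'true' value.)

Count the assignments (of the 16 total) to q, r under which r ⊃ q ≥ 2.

q = 0, r = 0 ↦ 3  ≥
q = 0, r = 1 ↦ 2  ≥
q = 0, r = 2 ↦ 1  <
q = 0, r = 3 ↦ 0  <
q = 1, r = 0 ↦ 3  ≥
q = 1, r = 1 ↦ 3  ≥
q = 1, r = 2 ↦ 2  ≥
q = 1, r = 3 ↦ 1  <
q = 2, r = 0 ↦ 3  ≥
q = 2, r = 1 ↦ 3  ≥
q = 2, r = 2 ↦ 3  ≥
q = 2, r = 3 ↦ 2  ≥
q = 3, r = 0 ↦ 3  ≥
q = 3, r = 1 ↦ 3  ≥
q = 3, r = 2 ↦ 3  ≥
q = 3, r = 3 ↦ 3  ≥
So 13 of the 16 assignments meet the threshold.

13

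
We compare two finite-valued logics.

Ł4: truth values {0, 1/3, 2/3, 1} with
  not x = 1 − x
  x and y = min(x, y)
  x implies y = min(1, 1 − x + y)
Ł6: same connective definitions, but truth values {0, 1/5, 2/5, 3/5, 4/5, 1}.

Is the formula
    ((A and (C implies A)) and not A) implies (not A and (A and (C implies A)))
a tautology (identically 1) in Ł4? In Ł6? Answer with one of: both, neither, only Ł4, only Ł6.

both

In Ł4: every assignment gives 1 — tautology.
In Ł6: every assignment gives 1 — tautology.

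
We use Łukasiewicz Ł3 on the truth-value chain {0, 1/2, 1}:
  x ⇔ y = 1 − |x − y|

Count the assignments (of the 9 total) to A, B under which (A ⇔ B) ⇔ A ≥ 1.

4

A = 0, B = 0 ↦ 0  <
A = 0, B = 1/2 ↦ 1/2  <
A = 0, B = 1 ↦ 1  ≥
A = 1/2, B = 0 ↦ 1  ≥
A = 1/2, B = 1/2 ↦ 1/2  <
A = 1/2, B = 1 ↦ 1  ≥
A = 1, B = 0 ↦ 0  <
A = 1, B = 1/2 ↦ 1/2  <
A = 1, B = 1 ↦ 1  ≥
So 4 of the 9 assignments meet the threshold.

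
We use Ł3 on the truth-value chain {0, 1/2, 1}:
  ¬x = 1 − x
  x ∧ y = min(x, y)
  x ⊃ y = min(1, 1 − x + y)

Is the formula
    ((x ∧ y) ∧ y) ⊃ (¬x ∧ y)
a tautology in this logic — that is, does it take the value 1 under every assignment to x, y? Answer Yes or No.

Counterexample: take x = 1, y = 1/2.
x ∧ y = 1 ∧ 1/2 = 1/2
(x ∧ y) ∧ y = 1/2 ∧ 1/2 = 1/2
¬x = ¬1 = 0
¬x ∧ y = 0 ∧ 1/2 = 0
((x ∧ y) ∧ y) ⊃ (¬x ∧ y) = 1/2 ⊃ 0 = 1/2
This gives 1/2 ≠ 1.

No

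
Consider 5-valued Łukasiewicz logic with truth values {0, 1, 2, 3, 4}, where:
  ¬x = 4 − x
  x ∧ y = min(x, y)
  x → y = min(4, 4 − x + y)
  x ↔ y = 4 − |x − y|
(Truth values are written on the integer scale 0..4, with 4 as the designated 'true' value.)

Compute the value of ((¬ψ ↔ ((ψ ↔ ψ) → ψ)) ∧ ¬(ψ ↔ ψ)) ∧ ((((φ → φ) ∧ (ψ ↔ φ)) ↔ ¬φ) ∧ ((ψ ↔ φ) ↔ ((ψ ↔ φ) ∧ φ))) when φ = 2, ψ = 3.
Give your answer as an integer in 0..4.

¬ψ = ¬3 = 1
ψ ↔ ψ = 3 ↔ 3 = 4
(ψ ↔ ψ) → ψ = 4 → 3 = 3
¬ψ ↔ ((ψ ↔ ψ) → ψ) = 1 ↔ 3 = 2
ψ ↔ ψ = 3 ↔ 3 = 4
¬(ψ ↔ ψ) = ¬4 = 0
(¬ψ ↔ ((ψ ↔ ψ) → ψ)) ∧ ¬(ψ ↔ ψ) = 2 ∧ 0 = 0
φ → φ = 2 → 2 = 4
ψ ↔ φ = 3 ↔ 2 = 3
(φ → φ) ∧ (ψ ↔ φ) = 4 ∧ 3 = 3
¬φ = ¬2 = 2
((φ → φ) ∧ (ψ ↔ φ)) ↔ ¬φ = 3 ↔ 2 = 3
ψ ↔ φ = 3 ↔ 2 = 3
ψ ↔ φ = 3 ↔ 2 = 3
(ψ ↔ φ) ∧ φ = 3 ∧ 2 = 2
(ψ ↔ φ) ↔ ((ψ ↔ φ) ∧ φ) = 3 ↔ 2 = 3
(((φ → φ) ∧ (ψ ↔ φ)) ↔ ¬φ) ∧ ((ψ ↔ φ) ↔ ((ψ ↔ φ) ∧ φ)) = 3 ∧ 3 = 3
((¬ψ ↔ ((ψ ↔ ψ) → ψ)) ∧ ¬(ψ ↔ ψ)) ∧ ((((φ → φ) ∧ (ψ ↔ φ)) ↔ ¬φ) ∧ ((ψ ↔ φ) ↔ ((ψ ↔ φ) ∧ φ))) = 0 ∧ 3 = 0

0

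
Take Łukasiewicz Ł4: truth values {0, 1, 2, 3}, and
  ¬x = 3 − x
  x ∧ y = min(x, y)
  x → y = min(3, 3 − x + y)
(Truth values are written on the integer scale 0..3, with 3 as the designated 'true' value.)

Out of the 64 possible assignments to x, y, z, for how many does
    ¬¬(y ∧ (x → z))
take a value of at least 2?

26

value 3: 10 assignments (counts)
value 2: 16 assignments (counts)
value 1: 19 assignments
value 0: 19 assignments
So 26 of the 64 assignments meet the threshold.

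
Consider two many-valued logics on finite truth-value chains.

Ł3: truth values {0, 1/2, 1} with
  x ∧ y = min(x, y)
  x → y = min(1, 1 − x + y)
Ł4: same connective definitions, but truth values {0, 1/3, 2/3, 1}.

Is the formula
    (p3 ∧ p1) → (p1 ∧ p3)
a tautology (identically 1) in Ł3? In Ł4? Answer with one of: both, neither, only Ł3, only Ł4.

both

In Ł3: every assignment gives 1 — tautology.
In Ł4: every assignment gives 1 — tautology.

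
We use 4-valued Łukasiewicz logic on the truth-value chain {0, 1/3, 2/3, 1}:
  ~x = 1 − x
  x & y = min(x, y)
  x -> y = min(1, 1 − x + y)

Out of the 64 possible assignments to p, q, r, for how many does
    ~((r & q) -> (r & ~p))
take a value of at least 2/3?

value 1: 1 assignment (counts)
value 2/3: 4 assignments (counts)
value 1/3: 9 assignments
value 0: 50 assignments
So 5 of the 64 assignments meet the threshold.

5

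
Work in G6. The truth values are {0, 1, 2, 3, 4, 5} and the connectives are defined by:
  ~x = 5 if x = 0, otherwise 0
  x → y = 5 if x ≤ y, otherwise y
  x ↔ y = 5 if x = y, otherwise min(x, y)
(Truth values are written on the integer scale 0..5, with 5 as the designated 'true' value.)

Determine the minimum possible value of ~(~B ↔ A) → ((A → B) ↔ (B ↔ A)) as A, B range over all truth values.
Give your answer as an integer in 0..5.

Take A = 1, B = 2:
~B = ~2 = 0
~B ↔ A = 0 ↔ 1 = 0
~(~B ↔ A) = ~0 = 5
A → B = 1 → 2 = 5
B ↔ A = 2 ↔ 1 = 1
(A → B) ↔ (B ↔ A) = 5 ↔ 1 = 1
~(~B ↔ A) → ((A → B) ↔ (B ↔ A)) = 5 → 1 = 1
No assignment yields a value below 1, so this is the minimum.

1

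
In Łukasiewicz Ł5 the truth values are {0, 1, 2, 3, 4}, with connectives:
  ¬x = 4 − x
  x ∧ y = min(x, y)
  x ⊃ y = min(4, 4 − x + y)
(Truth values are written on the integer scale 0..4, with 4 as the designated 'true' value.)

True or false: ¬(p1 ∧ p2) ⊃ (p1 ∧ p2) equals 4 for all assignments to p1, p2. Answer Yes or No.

No

Counterexample: take p1 = 0, p2 = 0.
p1 ∧ p2 = 0 ∧ 0 = 0
¬(p1 ∧ p2) = ¬0 = 4
p1 ∧ p2 = 0 ∧ 0 = 0
¬(p1 ∧ p2) ⊃ (p1 ∧ p2) = 4 ⊃ 0 = 0
This gives 0 ≠ 4.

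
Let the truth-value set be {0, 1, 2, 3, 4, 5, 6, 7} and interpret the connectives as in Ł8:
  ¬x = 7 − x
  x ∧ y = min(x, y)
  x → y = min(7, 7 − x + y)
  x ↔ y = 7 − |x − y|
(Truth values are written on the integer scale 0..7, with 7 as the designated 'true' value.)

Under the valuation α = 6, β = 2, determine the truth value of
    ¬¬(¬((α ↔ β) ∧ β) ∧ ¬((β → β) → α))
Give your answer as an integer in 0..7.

α ↔ β = 6 ↔ 2 = 3
(α ↔ β) ∧ β = 3 ∧ 2 = 2
¬((α ↔ β) ∧ β) = ¬2 = 5
β → β = 2 → 2 = 7
(β → β) → α = 7 → 6 = 6
¬((β → β) → α) = ¬6 = 1
¬((α ↔ β) ∧ β) ∧ ¬((β → β) → α) = 5 ∧ 1 = 1
¬(¬((α ↔ β) ∧ β) ∧ ¬((β → β) → α)) = ¬1 = 6
¬¬(¬((α ↔ β) ∧ β) ∧ ¬((β → β) → α)) = ¬6 = 1

1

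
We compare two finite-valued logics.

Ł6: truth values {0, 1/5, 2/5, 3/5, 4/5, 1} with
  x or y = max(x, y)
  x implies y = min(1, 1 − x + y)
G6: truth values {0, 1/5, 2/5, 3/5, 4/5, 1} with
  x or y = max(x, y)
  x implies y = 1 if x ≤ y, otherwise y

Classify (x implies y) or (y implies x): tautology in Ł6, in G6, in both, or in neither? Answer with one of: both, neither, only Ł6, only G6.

both

In Ł6: every assignment gives 1 — tautology.
In G6: every assignment gives 1 — tautology.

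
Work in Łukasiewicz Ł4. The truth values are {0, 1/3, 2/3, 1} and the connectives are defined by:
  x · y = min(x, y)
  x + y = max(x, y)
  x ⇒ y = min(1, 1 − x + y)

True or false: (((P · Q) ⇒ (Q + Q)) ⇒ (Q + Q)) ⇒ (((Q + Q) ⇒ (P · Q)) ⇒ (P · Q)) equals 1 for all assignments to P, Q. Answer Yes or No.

P = 0, Q = 0 ↦ 1
P = 0, Q = 1/3 ↦ 1
P = 0, Q = 2/3 ↦ 1
P = 0, Q = 1 ↦ 1
P = 1/3, Q = 0 ↦ 1
P = 1/3, Q = 1/3 ↦ 1
P = 1/3, Q = 2/3 ↦ 1
P = 1/3, Q = 1 ↦ 1
P = 2/3, Q = 0 ↦ 1
P = 2/3, Q = 1/3 ↦ 1
P = 2/3, Q = 2/3 ↦ 1
P = 2/3, Q = 1 ↦ 1
P = 1, Q = 0 ↦ 1
P = 1, Q = 1/3 ↦ 1
P = 1, Q = 2/3 ↦ 1
P = 1, Q = 1 ↦ 1
Every assignment gives a value ≥ 1.

Yes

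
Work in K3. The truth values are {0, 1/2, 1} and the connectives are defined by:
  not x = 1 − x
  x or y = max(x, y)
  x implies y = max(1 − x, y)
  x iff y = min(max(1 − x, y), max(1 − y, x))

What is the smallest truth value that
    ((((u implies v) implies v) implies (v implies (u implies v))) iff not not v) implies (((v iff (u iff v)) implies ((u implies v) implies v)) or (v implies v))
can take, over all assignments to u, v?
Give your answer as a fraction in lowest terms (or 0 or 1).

Take u = 0, v = 1/2:
u implies v = 0 implies 1/2 = 1
(u implies v) implies v = 1 implies 1/2 = 1/2
u implies v = 0 implies 1/2 = 1
v implies (u implies v) = 1/2 implies 1 = 1
((u implies v) implies v) implies (v implies (u implies v)) = 1/2 implies 1 = 1
not v = not 1/2 = 1/2
not not v = not 1/2 = 1/2
(((u implies v) implies v) implies (v implies (u implies v))) iff not not v = 1 iff 1/2 = 1/2
u iff v = 0 iff 1/2 = 1/2
v iff (u iff v) = 1/2 iff 1/2 = 1/2
u implies v = 0 implies 1/2 = 1
(u implies v) implies v = 1 implies 1/2 = 1/2
(v iff (u iff v)) implies ((u implies v) implies v) = 1/2 implies 1/2 = 1/2
v implies v = 1/2 implies 1/2 = 1/2
((v iff (u iff v)) implies ((u implies v) implies v)) or (v implies v) = 1/2 or 1/2 = 1/2
((((u implies v) implies v) implies (v implies (u implies v))) iff not not v) implies (((v iff (u iff v)) implies ((u implies v) implies v)) or (v implies v)) = 1/2 implies 1/2 = 1/2
No assignment yields a value below 1/2, so this is the minimum.

1/2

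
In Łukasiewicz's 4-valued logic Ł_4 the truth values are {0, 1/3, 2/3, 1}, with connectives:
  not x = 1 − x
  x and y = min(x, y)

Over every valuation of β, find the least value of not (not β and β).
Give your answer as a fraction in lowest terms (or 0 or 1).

Take β = 1/3:
not β = not 1/3 = 2/3
not β and β = 2/3 and 1/3 = 1/3
not (not β and β) = not 1/3 = 2/3
No assignment yields a value below 2/3, so this is the minimum.

2/3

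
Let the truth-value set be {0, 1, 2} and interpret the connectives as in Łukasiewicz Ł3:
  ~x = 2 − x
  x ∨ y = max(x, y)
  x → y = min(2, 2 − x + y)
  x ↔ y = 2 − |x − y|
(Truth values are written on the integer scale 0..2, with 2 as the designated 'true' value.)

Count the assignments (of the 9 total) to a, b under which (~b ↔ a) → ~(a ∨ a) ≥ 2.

6

a = 0, b = 0 ↦ 2  ≥
a = 0, b = 1 ↦ 2  ≥
a = 0, b = 2 ↦ 2  ≥
a = 1, b = 0 ↦ 2  ≥
a = 1, b = 1 ↦ 1  <
a = 1, b = 2 ↦ 2  ≥
a = 2, b = 0 ↦ 0  <
a = 2, b = 1 ↦ 1  <
a = 2, b = 2 ↦ 2  ≥
So 6 of the 9 assignments meet the threshold.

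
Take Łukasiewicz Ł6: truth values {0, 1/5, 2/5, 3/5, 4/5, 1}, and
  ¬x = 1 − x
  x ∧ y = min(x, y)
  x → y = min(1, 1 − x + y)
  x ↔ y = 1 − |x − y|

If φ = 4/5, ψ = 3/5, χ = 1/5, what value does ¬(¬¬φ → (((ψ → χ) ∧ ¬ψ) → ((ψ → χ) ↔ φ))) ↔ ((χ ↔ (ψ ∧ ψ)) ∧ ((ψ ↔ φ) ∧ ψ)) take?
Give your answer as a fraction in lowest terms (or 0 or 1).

¬φ = ¬4/5 = 1/5
¬¬φ = ¬1/5 = 4/5
ψ → χ = 3/5 → 1/5 = 3/5
¬ψ = ¬3/5 = 2/5
(ψ → χ) ∧ ¬ψ = 3/5 ∧ 2/5 = 2/5
ψ → χ = 3/5 → 1/5 = 3/5
(ψ → χ) ↔ φ = 3/5 ↔ 4/5 = 4/5
((ψ → χ) ∧ ¬ψ) → ((ψ → χ) ↔ φ) = 2/5 → 4/5 = 1
¬¬φ → (((ψ → χ) ∧ ¬ψ) → ((ψ → χ) ↔ φ)) = 4/5 → 1 = 1
¬(¬¬φ → (((ψ → χ) ∧ ¬ψ) → ((ψ → χ) ↔ φ))) = ¬1 = 0
ψ ∧ ψ = 3/5 ∧ 3/5 = 3/5
χ ↔ (ψ ∧ ψ) = 1/5 ↔ 3/5 = 3/5
ψ ↔ φ = 3/5 ↔ 4/5 = 4/5
(ψ ↔ φ) ∧ ψ = 4/5 ∧ 3/5 = 3/5
(χ ↔ (ψ ∧ ψ)) ∧ ((ψ ↔ φ) ∧ ψ) = 3/5 ∧ 3/5 = 3/5
¬(¬¬φ → (((ψ → χ) ∧ ¬ψ) → ((ψ → χ) ↔ φ))) ↔ ((χ ↔ (ψ ∧ ψ)) ∧ ((ψ ↔ φ) ∧ ψ)) = 0 ↔ 3/5 = 2/5

2/5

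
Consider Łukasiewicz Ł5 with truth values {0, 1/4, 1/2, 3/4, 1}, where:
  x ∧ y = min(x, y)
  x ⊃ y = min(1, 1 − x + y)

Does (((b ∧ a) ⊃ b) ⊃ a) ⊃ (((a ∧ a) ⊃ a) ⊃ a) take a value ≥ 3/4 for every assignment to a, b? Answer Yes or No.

At a = 1, b = 3/4, for instance:
b ∧ a = 3/4 ∧ 1 = 3/4
(b ∧ a) ⊃ b = 3/4 ⊃ 3/4 = 1
((b ∧ a) ⊃ b) ⊃ a = 1 ⊃ 1 = 1
a ∧ a = 1 ∧ 1 = 1
(a ∧ a) ⊃ a = 1 ⊃ 1 = 1
((a ∧ a) ⊃ a) ⊃ a = 1 ⊃ 1 = 1
(((b ∧ a) ⊃ b) ⊃ a) ⊃ (((a ∧ a) ⊃ a) ⊃ a) = 1 ⊃ 1 = 1
and checking the remaining 24 assignments likewise gives ≥ 3/4 in every case.

Yes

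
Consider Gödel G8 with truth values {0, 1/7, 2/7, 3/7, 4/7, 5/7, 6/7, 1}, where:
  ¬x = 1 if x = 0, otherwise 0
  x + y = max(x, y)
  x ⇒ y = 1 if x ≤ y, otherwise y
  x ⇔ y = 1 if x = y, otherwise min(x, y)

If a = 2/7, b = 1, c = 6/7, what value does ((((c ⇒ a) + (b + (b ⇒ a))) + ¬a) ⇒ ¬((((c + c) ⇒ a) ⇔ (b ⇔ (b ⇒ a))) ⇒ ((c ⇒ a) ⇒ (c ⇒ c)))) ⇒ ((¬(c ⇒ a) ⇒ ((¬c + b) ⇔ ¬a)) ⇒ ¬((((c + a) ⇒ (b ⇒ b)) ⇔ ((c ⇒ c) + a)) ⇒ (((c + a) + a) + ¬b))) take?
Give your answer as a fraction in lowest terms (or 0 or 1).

1

c ⇒ a = 6/7 ⇒ 2/7 = 2/7
b ⇒ a = 1 ⇒ 2/7 = 2/7
b + (b ⇒ a) = 1 + 2/7 = 1
(c ⇒ a) + (b + (b ⇒ a)) = 2/7 + 1 = 1
¬a = ¬2/7 = 0
((c ⇒ a) + (b + (b ⇒ a))) + ¬a = 1 + 0 = 1
c + c = 6/7 + 6/7 = 6/7
(c + c) ⇒ a = 6/7 ⇒ 2/7 = 2/7
b ⇒ a = 1 ⇒ 2/7 = 2/7
b ⇔ (b ⇒ a) = 1 ⇔ 2/7 = 2/7
((c + c) ⇒ a) ⇔ (b ⇔ (b ⇒ a)) = 2/7 ⇔ 2/7 = 1
c ⇒ a = 6/7 ⇒ 2/7 = 2/7
c ⇒ c = 6/7 ⇒ 6/7 = 1
(c ⇒ a) ⇒ (c ⇒ c) = 2/7 ⇒ 1 = 1
(((c + c) ⇒ a) ⇔ (b ⇔ (b ⇒ a))) ⇒ ((c ⇒ a) ⇒ (c ⇒ c)) = 1 ⇒ 1 = 1
¬((((c + c) ⇒ a) ⇔ (b ⇔ (b ⇒ a))) ⇒ ((c ⇒ a) ⇒ (c ⇒ c))) = ¬1 = 0
(((c ⇒ a) + (b + (b ⇒ a))) + ¬a) ⇒ ¬((((c + c) ⇒ a) ⇔ (b ⇔ (b ⇒ a))) ⇒ ((c ⇒ a) ⇒ (c ⇒ c))) = 1 ⇒ 0 = 0
c ⇒ a = 6/7 ⇒ 2/7 = 2/7
¬(c ⇒ a) = ¬2/7 = 0
¬c = ¬6/7 = 0
¬c + b = 0 + 1 = 1
¬a = ¬2/7 = 0
(¬c + b) ⇔ ¬a = 1 ⇔ 0 = 0
¬(c ⇒ a) ⇒ ((¬c + b) ⇔ ¬a) = 0 ⇒ 0 = 1
c + a = 6/7 + 2/7 = 6/7
b ⇒ b = 1 ⇒ 1 = 1
(c + a) ⇒ (b ⇒ b) = 6/7 ⇒ 1 = 1
c ⇒ c = 6/7 ⇒ 6/7 = 1
(c ⇒ c) + a = 1 + 2/7 = 1
((c + a) ⇒ (b ⇒ b)) ⇔ ((c ⇒ c) + a) = 1 ⇔ 1 = 1
c + a = 6/7 + 2/7 = 6/7
(c + a) + a = 6/7 + 2/7 = 6/7
¬b = ¬1 = 0
((c + a) + a) + ¬b = 6/7 + 0 = 6/7
(((c + a) ⇒ (b ⇒ b)) ⇔ ((c ⇒ c) + a)) ⇒ (((c + a) + a) + ¬b) = 1 ⇒ 6/7 = 6/7
¬((((c + a) ⇒ (b ⇒ b)) ⇔ ((c ⇒ c) + a)) ⇒ (((c + a) + a) + ¬b)) = ¬6/7 = 0
(¬(c ⇒ a) ⇒ ((¬c + b) ⇔ ¬a)) ⇒ ¬((((c + a) ⇒ (b ⇒ b)) ⇔ ((c ⇒ c) + a)) ⇒ (((c + a) + a) + ¬b)) = 1 ⇒ 0 = 0
((((c ⇒ a) + (b + (b ⇒ a))) + ¬a) ⇒ ¬((((c + c) ⇒ a) ⇔ (b ⇔ (b ⇒ a))) ⇒ ((c ⇒ a) ⇒ (c ⇒ c)))) ⇒ ((¬(c ⇒ a) ⇒ ((¬c + b) ⇔ ¬a)) ⇒ ¬((((c + a) ⇒ (b ⇒ b)) ⇔ ((c ⇒ c) + a)) ⇒ (((c + a) + a) + ¬b))) = 0 ⇒ 0 = 1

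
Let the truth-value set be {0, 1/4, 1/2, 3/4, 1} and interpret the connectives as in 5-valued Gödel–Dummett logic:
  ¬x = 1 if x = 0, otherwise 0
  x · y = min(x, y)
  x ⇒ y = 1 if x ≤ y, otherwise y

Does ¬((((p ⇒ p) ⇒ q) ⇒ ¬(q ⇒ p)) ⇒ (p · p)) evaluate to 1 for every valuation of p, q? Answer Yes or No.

No

Counterexample: take p = 1/4, q = 0.
p ⇒ p = 1/4 ⇒ 1/4 = 1
(p ⇒ p) ⇒ q = 1 ⇒ 0 = 0
q ⇒ p = 0 ⇒ 1/4 = 1
¬(q ⇒ p) = ¬1 = 0
((p ⇒ p) ⇒ q) ⇒ ¬(q ⇒ p) = 0 ⇒ 0 = 1
p · p = 1/4 · 1/4 = 1/4
(((p ⇒ p) ⇒ q) ⇒ ¬(q ⇒ p)) ⇒ (p · p) = 1 ⇒ 1/4 = 1/4
¬((((p ⇒ p) ⇒ q) ⇒ ¬(q ⇒ p)) ⇒ (p · p)) = ¬1/4 = 0
This gives 0 ≠ 1.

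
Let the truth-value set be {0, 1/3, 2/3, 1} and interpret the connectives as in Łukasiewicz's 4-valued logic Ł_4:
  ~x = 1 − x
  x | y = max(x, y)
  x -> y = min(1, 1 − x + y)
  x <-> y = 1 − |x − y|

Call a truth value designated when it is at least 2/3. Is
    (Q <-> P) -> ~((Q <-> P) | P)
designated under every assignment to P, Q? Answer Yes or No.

Counterexample: take P = 0, Q = 0.
Q <-> P = 0 <-> 0 = 1
(Q <-> P) | P = 1 | 0 = 1
~((Q <-> P) | P) = ~1 = 0
(Q <-> P) -> ~((Q <-> P) | P) = 1 -> 0 = 0
This gives 0, which is below 2/3.

No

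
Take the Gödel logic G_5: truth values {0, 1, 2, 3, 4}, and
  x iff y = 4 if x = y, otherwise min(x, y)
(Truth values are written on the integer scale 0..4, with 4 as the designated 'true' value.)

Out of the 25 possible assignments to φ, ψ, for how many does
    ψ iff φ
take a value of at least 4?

5

value 4: 5 assignments (counts)
value 3: 2 assignments
value 2: 4 assignments
value 1: 6 assignments
value 0: 8 assignments
So 5 of the 25 assignments meet the threshold.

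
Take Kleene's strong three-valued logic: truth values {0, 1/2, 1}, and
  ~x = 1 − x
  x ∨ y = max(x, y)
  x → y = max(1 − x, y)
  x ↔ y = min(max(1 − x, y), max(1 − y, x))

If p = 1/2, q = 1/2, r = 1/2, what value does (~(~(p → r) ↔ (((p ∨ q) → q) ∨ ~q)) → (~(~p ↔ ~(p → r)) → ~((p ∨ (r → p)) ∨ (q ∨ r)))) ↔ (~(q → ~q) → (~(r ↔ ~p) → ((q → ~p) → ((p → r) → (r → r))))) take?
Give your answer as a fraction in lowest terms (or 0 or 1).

1/2

p → r = 1/2 → 1/2 = 1/2
~(p → r) = ~1/2 = 1/2
p ∨ q = 1/2 ∨ 1/2 = 1/2
(p ∨ q) → q = 1/2 → 1/2 = 1/2
~q = ~1/2 = 1/2
((p ∨ q) → q) ∨ ~q = 1/2 ∨ 1/2 = 1/2
~(p → r) ↔ (((p ∨ q) → q) ∨ ~q) = 1/2 ↔ 1/2 = 1/2
~(~(p → r) ↔ (((p ∨ q) → q) ∨ ~q)) = ~1/2 = 1/2
~p = ~1/2 = 1/2
p → r = 1/2 → 1/2 = 1/2
~(p → r) = ~1/2 = 1/2
~p ↔ ~(p → r) = 1/2 ↔ 1/2 = 1/2
~(~p ↔ ~(p → r)) = ~1/2 = 1/2
r → p = 1/2 → 1/2 = 1/2
p ∨ (r → p) = 1/2 ∨ 1/2 = 1/2
q ∨ r = 1/2 ∨ 1/2 = 1/2
(p ∨ (r → p)) ∨ (q ∨ r) = 1/2 ∨ 1/2 = 1/2
~((p ∨ (r → p)) ∨ (q ∨ r)) = ~1/2 = 1/2
~(~p ↔ ~(p → r)) → ~((p ∨ (r → p)) ∨ (q ∨ r)) = 1/2 → 1/2 = 1/2
~(~(p → r) ↔ (((p ∨ q) → q) ∨ ~q)) → (~(~p ↔ ~(p → r)) → ~((p ∨ (r → p)) ∨ (q ∨ r))) = 1/2 → 1/2 = 1/2
~q = ~1/2 = 1/2
q → ~q = 1/2 → 1/2 = 1/2
~(q → ~q) = ~1/2 = 1/2
~p = ~1/2 = 1/2
r ↔ ~p = 1/2 ↔ 1/2 = 1/2
~(r ↔ ~p) = ~1/2 = 1/2
~p = ~1/2 = 1/2
q → ~p = 1/2 → 1/2 = 1/2
p → r = 1/2 → 1/2 = 1/2
r → r = 1/2 → 1/2 = 1/2
(p → r) → (r → r) = 1/2 → 1/2 = 1/2
(q → ~p) → ((p → r) → (r → r)) = 1/2 → 1/2 = 1/2
~(r ↔ ~p) → ((q → ~p) → ((p → r) → (r → r))) = 1/2 → 1/2 = 1/2
~(q → ~q) → (~(r ↔ ~p) → ((q → ~p) → ((p → r) → (r → r)))) = 1/2 → 1/2 = 1/2
(~(~(p → r) ↔ (((p ∨ q) → q) ∨ ~q)) → (~(~p ↔ ~(p → r)) → ~((p ∨ (r → p)) ∨ (q ∨ r)))) ↔ (~(q → ~q) → (~(r ↔ ~p) → ((q → ~p) → ((p → r) → (r → r))))) = 1/2 ↔ 1/2 = 1/2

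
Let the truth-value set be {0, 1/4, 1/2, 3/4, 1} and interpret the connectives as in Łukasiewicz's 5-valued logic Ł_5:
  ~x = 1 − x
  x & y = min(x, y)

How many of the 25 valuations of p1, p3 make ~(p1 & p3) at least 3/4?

16

value 1: 9 assignments (counts)
value 3/4: 7 assignments (counts)
value 1/2: 5 assignments
value 1/4: 3 assignments
value 0: 1 assignment
So 16 of the 25 assignments meet the threshold.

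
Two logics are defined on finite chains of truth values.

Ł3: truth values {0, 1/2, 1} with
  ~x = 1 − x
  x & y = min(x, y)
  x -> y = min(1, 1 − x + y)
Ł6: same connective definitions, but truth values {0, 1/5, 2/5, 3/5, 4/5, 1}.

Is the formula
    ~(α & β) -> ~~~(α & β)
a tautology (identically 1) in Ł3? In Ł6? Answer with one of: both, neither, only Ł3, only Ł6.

In Ł3: every assignment gives 1 — tautology.
In Ł6: every assignment gives 1 — tautology.

both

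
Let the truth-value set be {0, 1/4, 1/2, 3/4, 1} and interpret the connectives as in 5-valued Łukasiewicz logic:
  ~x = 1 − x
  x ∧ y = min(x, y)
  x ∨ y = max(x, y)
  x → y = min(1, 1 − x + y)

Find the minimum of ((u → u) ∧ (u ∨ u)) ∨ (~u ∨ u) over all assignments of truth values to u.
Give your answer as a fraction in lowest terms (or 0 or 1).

Take u = 1/2:
u → u = 1/2 → 1/2 = 1
u ∨ u = 1/2 ∨ 1/2 = 1/2
(u → u) ∧ (u ∨ u) = 1 ∧ 1/2 = 1/2
~u = ~1/2 = 1/2
~u ∨ u = 1/2 ∨ 1/2 = 1/2
((u → u) ∧ (u ∨ u)) ∨ (~u ∨ u) = 1/2 ∨ 1/2 = 1/2
No assignment yields a value below 1/2, so this is the minimum.

1/2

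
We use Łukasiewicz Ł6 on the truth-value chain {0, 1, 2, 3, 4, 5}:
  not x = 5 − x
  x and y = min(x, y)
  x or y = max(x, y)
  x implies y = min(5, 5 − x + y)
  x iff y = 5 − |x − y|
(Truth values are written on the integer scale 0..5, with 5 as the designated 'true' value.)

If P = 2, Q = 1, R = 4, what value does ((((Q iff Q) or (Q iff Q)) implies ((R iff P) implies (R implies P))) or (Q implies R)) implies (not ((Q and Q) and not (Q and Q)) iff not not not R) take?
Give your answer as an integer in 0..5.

Q iff Q = 1 iff 1 = 5
Q iff Q = 1 iff 1 = 5
(Q iff Q) or (Q iff Q) = 5 or 5 = 5
R iff P = 4 iff 2 = 3
R implies P = 4 implies 2 = 3
(R iff P) implies (R implies P) = 3 implies 3 = 5
((Q iff Q) or (Q iff Q)) implies ((R iff P) implies (R implies P)) = 5 implies 5 = 5
Q implies R = 1 implies 4 = 5
(((Q iff Q) or (Q iff Q)) implies ((R iff P) implies (R implies P))) or (Q implies R) = 5 or 5 = 5
Q and Q = 1 and 1 = 1
Q and Q = 1 and 1 = 1
not (Q and Q) = not 1 = 4
(Q and Q) and not (Q and Q) = 1 and 4 = 1
not ((Q and Q) and not (Q and Q)) = not 1 = 4
not R = not 4 = 1
not not R = not 1 = 4
not not not R = not 4 = 1
not ((Q and Q) and not (Q and Q)) iff not not not R = 4 iff 1 = 2
((((Q iff Q) or (Q iff Q)) implies ((R iff P) implies (R implies P))) or (Q implies R)) implies (not ((Q and Q) and not (Q and Q)) iff not not not R) = 5 implies 2 = 2

2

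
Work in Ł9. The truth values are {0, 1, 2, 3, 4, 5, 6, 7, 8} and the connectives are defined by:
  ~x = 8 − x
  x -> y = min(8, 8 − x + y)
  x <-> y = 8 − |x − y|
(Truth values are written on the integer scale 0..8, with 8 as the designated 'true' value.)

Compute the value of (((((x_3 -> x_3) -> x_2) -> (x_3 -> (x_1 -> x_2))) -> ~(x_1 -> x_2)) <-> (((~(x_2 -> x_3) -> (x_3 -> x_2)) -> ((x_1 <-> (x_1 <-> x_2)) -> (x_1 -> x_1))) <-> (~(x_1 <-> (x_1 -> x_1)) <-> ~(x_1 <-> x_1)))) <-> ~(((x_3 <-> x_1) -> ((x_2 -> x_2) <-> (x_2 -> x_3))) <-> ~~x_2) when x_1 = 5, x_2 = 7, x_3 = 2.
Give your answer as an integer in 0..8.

6

x_3 -> x_3 = 2 -> 2 = 8
(x_3 -> x_3) -> x_2 = 8 -> 7 = 7
x_1 -> x_2 = 5 -> 7 = 8
x_3 -> (x_1 -> x_2) = 2 -> 8 = 8
((x_3 -> x_3) -> x_2) -> (x_3 -> (x_1 -> x_2)) = 7 -> 8 = 8
x_1 -> x_2 = 5 -> 7 = 8
~(x_1 -> x_2) = ~8 = 0
(((x_3 -> x_3) -> x_2) -> (x_3 -> (x_1 -> x_2))) -> ~(x_1 -> x_2) = 8 -> 0 = 0
x_2 -> x_3 = 7 -> 2 = 3
~(x_2 -> x_3) = ~3 = 5
x_3 -> x_2 = 2 -> 7 = 8
~(x_2 -> x_3) -> (x_3 -> x_2) = 5 -> 8 = 8
x_1 <-> x_2 = 5 <-> 7 = 6
x_1 <-> (x_1 <-> x_2) = 5 <-> 6 = 7
x_1 -> x_1 = 5 -> 5 = 8
(x_1 <-> (x_1 <-> x_2)) -> (x_1 -> x_1) = 7 -> 8 = 8
(~(x_2 -> x_3) -> (x_3 -> x_2)) -> ((x_1 <-> (x_1 <-> x_2)) -> (x_1 -> x_1)) = 8 -> 8 = 8
x_1 -> x_1 = 5 -> 5 = 8
x_1 <-> (x_1 -> x_1) = 5 <-> 8 = 5
~(x_1 <-> (x_1 -> x_1)) = ~5 = 3
x_1 <-> x_1 = 5 <-> 5 = 8
~(x_1 <-> x_1) = ~8 = 0
~(x_1 <-> (x_1 -> x_1)) <-> ~(x_1 <-> x_1) = 3 <-> 0 = 5
((~(x_2 -> x_3) -> (x_3 -> x_2)) -> ((x_1 <-> (x_1 <-> x_2)) -> (x_1 -> x_1))) <-> (~(x_1 <-> (x_1 -> x_1)) <-> ~(x_1 <-> x_1)) = 8 <-> 5 = 5
((((x_3 -> x_3) -> x_2) -> (x_3 -> (x_1 -> x_2))) -> ~(x_1 -> x_2)) <-> (((~(x_2 -> x_3) -> (x_3 -> x_2)) -> ((x_1 <-> (x_1 <-> x_2)) -> (x_1 -> x_1))) <-> (~(x_1 <-> (x_1 -> x_1)) <-> ~(x_1 <-> x_1))) = 0 <-> 5 = 3
x_3 <-> x_1 = 2 <-> 5 = 5
x_2 -> x_2 = 7 -> 7 = 8
x_2 -> x_3 = 7 -> 2 = 3
(x_2 -> x_2) <-> (x_2 -> x_3) = 8 <-> 3 = 3
(x_3 <-> x_1) -> ((x_2 -> x_2) <-> (x_2 -> x_3)) = 5 -> 3 = 6
~x_2 = ~7 = 1
~~x_2 = ~1 = 7
((x_3 <-> x_1) -> ((x_2 -> x_2) <-> (x_2 -> x_3))) <-> ~~x_2 = 6 <-> 7 = 7
~(((x_3 <-> x_1) -> ((x_2 -> x_2) <-> (x_2 -> x_3))) <-> ~~x_2) = ~7 = 1
(((((x_3 -> x_3) -> x_2) -> (x_3 -> (x_1 -> x_2))) -> ~(x_1 -> x_2)) <-> (((~(x_2 -> x_3) -> (x_3 -> x_2)) -> ((x_1 <-> (x_1 <-> x_2)) -> (x_1 -> x_1))) <-> (~(x_1 <-> (x_1 -> x_1)) <-> ~(x_1 <-> x_1)))) <-> ~(((x_3 <-> x_1) -> ((x_2 -> x_2) <-> (x_2 -> x_3))) <-> ~~x_2) = 3 <-> 1 = 6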